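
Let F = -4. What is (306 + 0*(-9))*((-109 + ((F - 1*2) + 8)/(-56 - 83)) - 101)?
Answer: -8932752/139 ≈ -64264.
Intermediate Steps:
(306 + 0*(-9))*((-109 + ((F - 1*2) + 8)/(-56 - 83)) - 101) = (306 + 0*(-9))*((-109 + ((-4 - 1*2) + 8)/(-56 - 83)) - 101) = (306 + 0)*((-109 + ((-4 - 2) + 8)/(-139)) - 101) = 306*((-109 + (-6 + 8)*(-1/139)) - 101) = 306*((-109 + 2*(-1/139)) - 101) = 306*((-109 - 2/139) - 101) = 306*(-15153/139 - 101) = 306*(-29192/139) = -8932752/139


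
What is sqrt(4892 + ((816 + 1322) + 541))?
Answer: sqrt(7571) ≈ 87.011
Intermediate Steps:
sqrt(4892 + ((816 + 1322) + 541)) = sqrt(4892 + (2138 + 541)) = sqrt(4892 + 2679) = sqrt(7571)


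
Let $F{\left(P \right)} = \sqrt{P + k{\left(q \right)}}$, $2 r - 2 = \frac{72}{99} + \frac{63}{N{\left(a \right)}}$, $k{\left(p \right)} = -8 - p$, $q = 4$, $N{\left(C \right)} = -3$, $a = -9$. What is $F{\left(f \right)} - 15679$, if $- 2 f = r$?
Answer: $-15679 + \frac{i \sqrt{3597}}{22} \approx -15679.0 + 2.7261 i$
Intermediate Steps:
$r = - \frac{201}{22}$ ($r = 1 + \frac{\frac{72}{99} + \frac{63}{-3}}{2} = 1 + \frac{72 \cdot \frac{1}{99} + 63 \left(- \frac{1}{3}\right)}{2} = 1 + \frac{\frac{8}{11} - 21}{2} = 1 + \frac{1}{2} \left(- \frac{223}{11}\right) = 1 - \frac{223}{22} = - \frac{201}{22} \approx -9.1364$)
$f = \frac{201}{44}$ ($f = \left(- \frac{1}{2}\right) \left(- \frac{201}{22}\right) = \frac{201}{44} \approx 4.5682$)
$F{\left(P \right)} = \sqrt{-12 + P}$ ($F{\left(P \right)} = \sqrt{P - 12} = \sqrt{-12 + P}$)
$F{\left(f \right)} - 15679 = \sqrt{-12 + \frac{201}{44}} - 15679 = \sqrt{- \frac{327}{44}} - 15679 = \frac{i \sqrt{3597}}{22} - 15679 = -15679 + \frac{i \sqrt{3597}}{22}$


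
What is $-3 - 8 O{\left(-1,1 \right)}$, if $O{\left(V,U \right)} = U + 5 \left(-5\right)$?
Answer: $189$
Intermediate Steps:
$O{\left(V,U \right)} = -25 + U$ ($O{\left(V,U \right)} = U - 25 = -25 + U$)
$-3 - 8 O{\left(-1,1 \right)} = -3 - 8 \left(-25 + 1\right) = -3 - -192 = -3 + 192 = 189$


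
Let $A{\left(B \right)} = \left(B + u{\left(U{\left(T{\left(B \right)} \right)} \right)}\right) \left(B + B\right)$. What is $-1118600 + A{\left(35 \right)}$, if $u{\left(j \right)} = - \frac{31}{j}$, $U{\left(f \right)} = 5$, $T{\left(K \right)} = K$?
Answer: $-1116584$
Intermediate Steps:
$A{\left(B \right)} = 2 B \left(- \frac{31}{5} + B\right)$ ($A{\left(B \right)} = \left(B - \frac{31}{5}\right) \left(B + B\right) = \left(B - \frac{31}{5}\right) 2 B = \left(- \frac{31}{5} + B\right) 2 B = 2 B \left(- \frac{31}{5} + B\right)$)
$-1118600 + A{\left(35 \right)} = -1118600 + \frac{2}{5} \cdot 35 \left(-31 + 5 \cdot 35\right) = -1118600 + \frac{2}{5} \cdot 35 \left(-31 + 175\right) = -1118600 + \frac{2}{5} \cdot 35 \cdot 144 = -1118600 + 2016 = -1116584$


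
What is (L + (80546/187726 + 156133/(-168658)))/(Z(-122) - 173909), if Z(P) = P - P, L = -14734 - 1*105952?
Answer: 11866815260149/17100057023126 ≈ 0.69396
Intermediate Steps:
L = -120686 (L = -14734 - 105952 = -120686)
Z(P) = 0
(L + (80546/187726 + 156133/(-168658)))/(Z(-122) - 173909) = (-120686 + (80546/187726 + 156133/(-168658)))/(0 - 173909) = (-120686 + (80546*(1/187726) + 156133*(-1/168658)))/(-173909) = (-120686 + (1751/4081 - 156133/168658))*(-1/173909) = (-120686 - 48836945/98327614)*(-1/173909) = -11866815260149/98327614*(-1/173909) = 11866815260149/17100057023126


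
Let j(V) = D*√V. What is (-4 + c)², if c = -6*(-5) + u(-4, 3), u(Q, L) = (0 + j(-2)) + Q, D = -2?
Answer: 476 - 88*I*√2 ≈ 476.0 - 124.45*I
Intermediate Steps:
j(V) = -2*√V
u(Q, L) = Q - 2*I*√2 (u(Q, L) = (0 - 2*I*√2) + Q = -2*I*√2 + Q = Q - 2*I*√2)
c = 26 - 2*I*√2 (c = -6*(-5) + (-4 - 2*I*√2) = 30 + (-4 - 2*I*√2) = 26 - 2*I*√2 ≈ 26.0 - 2.8284*I)
(-4 + c)² = (-4 + (26 - 2*I*√2))² = (22 - 2*I*√2)²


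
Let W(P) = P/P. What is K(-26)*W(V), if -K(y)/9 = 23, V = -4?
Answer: -207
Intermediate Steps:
K(y) = -207 (K(y) = -9*23 = -207)
W(P) = 1
K(-26)*W(V) = -207*1 = -207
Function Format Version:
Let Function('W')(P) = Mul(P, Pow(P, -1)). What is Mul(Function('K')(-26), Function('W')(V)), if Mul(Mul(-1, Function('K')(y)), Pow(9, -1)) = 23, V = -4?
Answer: -207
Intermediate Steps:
Function('K')(y) = -207 (Function('K')(y) = Mul(-9, 23) = -207)
Function('W')(P) = 1
Mul(Function('K')(-26), Function('W')(V)) = Mul(-207, 1) = -207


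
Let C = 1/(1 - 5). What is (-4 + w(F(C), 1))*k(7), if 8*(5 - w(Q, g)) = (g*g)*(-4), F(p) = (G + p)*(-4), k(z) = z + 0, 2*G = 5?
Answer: 21/2 ≈ 10.500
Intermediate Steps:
G = 5/2 (G = (1/2)*5 = 5/2 ≈ 2.5000)
C = -1/4 (C = 1/(-4) = -1/4 ≈ -0.25000)
k(z) = z
F(p) = -10 - 4*p (F(p) = (5/2 + p)*(-4) = -10 - 4*p)
w(Q, g) = 5 + g**2/2 (w(Q, g) = 5 - g*g*(-4)/8 = 5 - g**2*(-4)/8 = 5 - (-1)*g**2/2 = 5 + g**2/2)
(-4 + w(F(C), 1))*k(7) = (-4 + (5 + (1/2)*1**2))*7 = (-4 + (5 + (1/2)*1))*7 = (-4 + (5 + 1/2))*7 = (-4 + 11/2)*7 = (3/2)*7 = 21/2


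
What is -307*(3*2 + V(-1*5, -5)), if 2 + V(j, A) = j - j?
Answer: -1228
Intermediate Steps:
V(j, A) = -2 (V(j, A) = -2 + (j - j) = -2 + 0 = -2)
-307*(3*2 + V(-1*5, -5)) = -307*(3*2 - 2) = -307*(6 - 2) = -307*4 = -1228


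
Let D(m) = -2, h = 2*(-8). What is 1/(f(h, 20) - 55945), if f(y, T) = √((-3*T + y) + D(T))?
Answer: -55945/3129843103 - I*√78/3129843103 ≈ -1.7875e-5 - 2.8218e-9*I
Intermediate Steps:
h = -16
f(y, T) = √(-2 + y - 3*T) (f(y, T) = √((-3*T + y) - 2) = √((y - 3*T) - 2) = √(-2 + y - 3*T))
1/(f(h, 20) - 55945) = 1/(√(-2 - 16 - 3*20) - 55945) = 1/(√(-2 - 16 - 60) - 55945) = 1/(√(-78) - 55945) = 1/(I*√78 - 55945) = 1/(-55945 + I*√78)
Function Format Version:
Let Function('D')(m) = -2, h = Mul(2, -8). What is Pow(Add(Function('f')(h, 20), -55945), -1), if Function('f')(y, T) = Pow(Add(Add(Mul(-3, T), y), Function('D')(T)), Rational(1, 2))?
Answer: Add(Rational(-55945, 3129843103), Mul(Rational(-1, 3129843103), I, Pow(78, Rational(1, 2)))) ≈ Add(-1.7875e-5, Mul(-2.8218e-9, I))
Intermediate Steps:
h = -16
Function('f')(y, T) = Pow(Add(-2, y, Mul(-3, T)), Rational(1, 2)) (Function('f')(y, T) = Pow(Add(Add(Mul(-3, T), y), -2), Rational(1, 2)) = Pow(Add(Add(y, Mul(-3, T)), -2), Rational(1, 2)) = Pow(Add(-2, y, Mul(-3, T)), Rational(1, 2)))
Pow(Add(Function('f')(h, 20), -55945), -1) = Pow(Add(Pow(Add(-2, -16, Mul(-3, 20)), Rational(1, 2)), -55945), -1) = Pow(Add(Pow(Add(-2, -16, -60), Rational(1, 2)), -55945), -1) = Pow(Add(Pow(-78, Rational(1, 2)), -55945), -1) = Pow(Add(Mul(I, Pow(78, Rational(1, 2))), -55945), -1) = Pow(Add(-55945, Mul(I, Pow(78, Rational(1, 2)))), -1)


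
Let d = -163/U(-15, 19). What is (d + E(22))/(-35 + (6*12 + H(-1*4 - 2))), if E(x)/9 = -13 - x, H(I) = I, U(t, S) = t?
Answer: -4562/465 ≈ -9.8107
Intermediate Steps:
E(x) = -117 - 9*x (E(x) = 9*(-13 - x) = -117 - 9*x)
d = 163/15 (d = -163/(-15) = -163*(-1/15) = 163/15 ≈ 10.867)
(d + E(22))/(-35 + (6*12 + H(-1*4 - 2))) = (163/15 + (-117 - 9*22))/(-35 + (6*12 + (-1*4 - 2))) = (163/15 + (-117 - 198))/(-35 + (72 + (-4 - 2))) = (163/15 - 315)/(-35 + (72 - 6)) = -4562/(15*(-35 + 66)) = -4562/15/31 = -4562/15*1/31 = -4562/465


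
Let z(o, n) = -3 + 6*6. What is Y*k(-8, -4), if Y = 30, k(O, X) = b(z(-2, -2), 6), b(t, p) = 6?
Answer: 180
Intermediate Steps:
z(o, n) = 33 (z(o, n) = -3 + 36 = 33)
k(O, X) = 6
Y*k(-8, -4) = 30*6 = 180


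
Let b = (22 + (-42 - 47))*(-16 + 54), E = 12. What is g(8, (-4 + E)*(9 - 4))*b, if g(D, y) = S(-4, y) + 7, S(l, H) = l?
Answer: -7638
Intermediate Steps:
b = -2546 (b = (22 - 89)*38 = -67*38 = -2546)
g(D, y) = 3 (g(D, y) = -4 + 7 = 3)
g(8, (-4 + E)*(9 - 4))*b = 3*(-2546) = -7638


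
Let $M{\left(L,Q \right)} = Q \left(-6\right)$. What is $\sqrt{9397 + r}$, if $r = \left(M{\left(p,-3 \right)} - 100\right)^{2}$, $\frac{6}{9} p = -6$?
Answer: $7 \sqrt{329} \approx 126.97$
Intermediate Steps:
$p = -9$ ($p = \frac{3}{2} \left(-6\right) = -9$)
$M{\left(L,Q \right)} = - 6 Q$
$r = 6724$ ($r = \left(\left(-6\right) \left(-3\right) - 100\right)^{2} = \left(18 - 100\right)^{2} = \left(-82\right)^{2} = 6724$)
$\sqrt{9397 + r} = \sqrt{9397 + 6724} = \sqrt{16121} = 7 \sqrt{329}$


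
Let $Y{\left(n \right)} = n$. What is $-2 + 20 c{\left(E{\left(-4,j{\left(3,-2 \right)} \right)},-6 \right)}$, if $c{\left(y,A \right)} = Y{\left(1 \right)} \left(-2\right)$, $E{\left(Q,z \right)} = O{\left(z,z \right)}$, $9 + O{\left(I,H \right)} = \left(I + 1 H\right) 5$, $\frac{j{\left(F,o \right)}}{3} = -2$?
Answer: $-42$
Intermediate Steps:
$j{\left(F,o \right)} = -6$ ($j{\left(F,o \right)} = 3 \left(-2\right) = -6$)
$O{\left(I,H \right)} = -9 + 5 H + 5 I$ ($O{\left(I,H \right)} = -9 + \left(I + 1 H\right) 5 = -9 + \left(I + H\right) 5 = -9 + \left(H + I\right) 5 = -9 + \left(5 H + 5 I\right) = -9 + 5 H + 5 I$)
$E{\left(Q,z \right)} = -9 + 10 z$ ($E{\left(Q,z \right)} = -9 + 5 z + 5 z = -9 + 10 z$)
$c{\left(y,A \right)} = -2$ ($c{\left(y,A \right)} = 1 \left(-2\right) = -2$)
$-2 + 20 c{\left(E{\left(-4,j{\left(3,-2 \right)} \right)},-6 \right)} = -2 + 20 \left(-2\right) = -2 - 40 = -42$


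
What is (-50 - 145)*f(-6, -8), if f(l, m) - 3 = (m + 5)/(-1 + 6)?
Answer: -468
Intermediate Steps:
f(l, m) = 4 + m/5 (f(l, m) = 3 + (m + 5)/(-1 + 6) = 3 + (5 + m)/5 = 3 + (5 + m)*(⅕) = 3 + (1 + m/5) = 4 + m/5)
(-50 - 145)*f(-6, -8) = (-50 - 145)*(4 + (⅕)*(-8)) = -195*(4 - 8/5) = -195*12/5 = -468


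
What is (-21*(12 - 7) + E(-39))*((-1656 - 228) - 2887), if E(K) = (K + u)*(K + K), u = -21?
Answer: -21827325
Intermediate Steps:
E(K) = 2*K*(-21 + K) (E(K) = (K - 21)*(K + K) = (-21 + K)*(2*K) = 2*K*(-21 + K))
(-21*(12 - 7) + E(-39))*((-1656 - 228) - 2887) = (-21*(12 - 7) + 2*(-39)*(-21 - 39))*((-1656 - 228) - 2887) = (-21*5 + 2*(-39)*(-60))*(-1884 - 2887) = (-105 + 4680)*(-4771) = 4575*(-4771) = -21827325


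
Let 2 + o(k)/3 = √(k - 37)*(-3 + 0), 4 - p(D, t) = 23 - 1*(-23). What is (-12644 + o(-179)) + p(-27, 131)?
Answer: -12692 - 54*I*√6 ≈ -12692.0 - 132.27*I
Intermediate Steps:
p(D, t) = -42 (p(D, t) = 4 - (23 - 1*(-23)) = 4 - (23 + 23) = 4 - 1*46 = 4 - 46 = -42)
o(k) = -6 - 9*√(-37 + k) (o(k) = -6 + 3*(√(k - 37)*(-3 + 0)) = -6 + 3*(√(-37 + k)*(-3)) = -6 + 3*(-3*√(-37 + k)) = -6 - 9*√(-37 + k))
(-12644 + o(-179)) + p(-27, 131) = (-12644 + (-6 - 9*√(-37 - 179))) - 42 = (-12644 + (-6 - 54*I*√6)) - 42 = (-12650 - 54*I*√6) - 42 = -12692 - 54*I*√6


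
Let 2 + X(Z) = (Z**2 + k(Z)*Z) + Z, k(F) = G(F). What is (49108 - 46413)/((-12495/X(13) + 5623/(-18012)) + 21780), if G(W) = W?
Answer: 1540116060/12426013843 ≈ 0.12394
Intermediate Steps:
k(F) = F
X(Z) = -2 + Z + 2*Z**2 (X(Z) = -2 + ((Z**2 + Z*Z) + Z) = -2 + ((Z**2 + Z**2) + Z) = -2 + (2*Z**2 + Z) = -2 + (Z + 2*Z**2) = -2 + Z + 2*Z**2)
(49108 - 46413)/((-12495/X(13) + 5623/(-18012)) + 21780) = (49108 - 46413)/((-12495/(-2 + 13 + 2*13**2) + 5623/(-18012)) + 21780) = 2695/((-12495/(-2 + 13 + 2*169) + 5623*(-1/18012)) + 21780) = 2695/((-12495/(-2 + 13 + 338) - 5623/18012) + 21780) = 2695/((-12495/349 - 5623/18012) + 21780) = 2695/(-227022367/6286188 + 21780) = 2695/(136686152273/6286188) = 2695*(6286188/136686152273) = 1540116060/12426013843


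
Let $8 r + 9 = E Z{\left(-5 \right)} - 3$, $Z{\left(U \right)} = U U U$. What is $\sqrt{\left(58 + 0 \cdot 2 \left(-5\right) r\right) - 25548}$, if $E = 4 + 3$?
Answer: $i \sqrt{25490} \approx 159.66 i$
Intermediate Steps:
$Z{\left(U \right)} = U^{3}$ ($Z{\left(U \right)} = U^{2} U = U^{3}$)
$E = 7$
$r = - \frac{887}{8}$ ($r = - \frac{9}{8} + \frac{7 \left(-5\right)^{3} - 3}{8} = - \frac{9}{8} + \frac{7 \left(-125\right) - 3}{8} = - \frac{9}{8} + \frac{-875 - 3}{8} = - \frac{9}{8} + \frac{1}{8} \left(-878\right) = - \frac{9}{8} - \frac{439}{4} = - \frac{887}{8} \approx -110.88$)
$\sqrt{\left(58 + 0 \cdot 2 \left(-5\right) r\right) - 25548} = \sqrt{\left(58 + 0 \cdot 2 \left(-5\right) \left(- \frac{887}{8}\right)\right) - 25548} = \sqrt{\left(58 + 0 \left(-5\right) \left(- \frac{887}{8}\right)\right) - 25548} = \sqrt{\left(58 + 0 \left(- \frac{887}{8}\right)\right) - 25548} = \sqrt{\left(58 + 0\right) - 25548} = \sqrt{58 - 25548} = \sqrt{-25490} = i \sqrt{25490}$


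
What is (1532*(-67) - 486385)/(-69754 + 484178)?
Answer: -589029/414424 ≈ -1.4213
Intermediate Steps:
(1532*(-67) - 486385)/(-69754 + 484178) = (-102644 - 486385)/414424 = -589029*1/414424 = -589029/414424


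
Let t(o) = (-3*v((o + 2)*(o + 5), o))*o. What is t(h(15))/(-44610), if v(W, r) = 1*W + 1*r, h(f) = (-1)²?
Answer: 19/14870 ≈ 0.0012777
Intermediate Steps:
h(f) = 1
v(W, r) = W + r
t(o) = o*(-3*o - 3*(2 + o)*(5 + o)) (t(o) = (-3*((o + 2)*(o + 5) + o))*o = (-3*((2 + o)*(5 + o) + o))*o = (-3*(o + (2 + o)*(5 + o)))*o = (-3*o - 3*(2 + o)*(5 + o))*o = o*(-3*o - 3*(2 + o)*(5 + o)))
t(h(15))/(-44610) = -3*1*(10 + 1² + 8*1)/(-44610) = -3*1*(10 + 1 + 8)*(-1/44610) = -3*1*19*(-1/44610) = -57*(-1/44610) = 19/14870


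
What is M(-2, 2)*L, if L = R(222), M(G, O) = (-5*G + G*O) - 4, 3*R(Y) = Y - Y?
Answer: 0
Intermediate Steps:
R(Y) = 0 (R(Y) = (Y - Y)/3 = (⅓)*0 = 0)
M(G, O) = -4 - 5*G + G*O
L = 0
M(-2, 2)*L = (-4 - 5*(-2) - 2*2)*0 = (-4 + 10 - 4)*0 = 2*0 = 0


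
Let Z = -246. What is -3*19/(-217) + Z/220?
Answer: -20421/23870 ≈ -0.85551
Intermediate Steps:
-3*19/(-217) + Z/220 = -3*19/(-217) - 246/220 = -57*(-1/217) - 246*1/220 = 57/217 - 123/110 = -20421/23870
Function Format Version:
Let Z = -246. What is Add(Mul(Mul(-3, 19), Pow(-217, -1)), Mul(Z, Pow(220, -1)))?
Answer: Rational(-20421, 23870) ≈ -0.85551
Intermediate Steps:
Add(Mul(Mul(-3, 19), Pow(-217, -1)), Mul(Z, Pow(220, -1))) = Add(Mul(Mul(-3, 19), Pow(-217, -1)), Mul(-246, Pow(220, -1))) = Add(Mul(-57, Rational(-1, 217)), Mul(-246, Rational(1, 220))) = Add(Rational(57, 217), Rational(-123, 110)) = Rational(-20421, 23870)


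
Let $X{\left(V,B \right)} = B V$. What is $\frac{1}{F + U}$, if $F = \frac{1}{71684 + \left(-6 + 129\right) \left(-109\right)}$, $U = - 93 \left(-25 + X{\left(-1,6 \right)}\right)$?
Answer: $\frac{58277}{168012592} \approx 0.00034686$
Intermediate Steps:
$U = 2883$ ($U = - 93 \left(-25 + 6 \left(-1\right)\right) = - 93 \left(-25 - 6\right) = \left(-93\right) \left(-31\right) = 2883$)
$F = \frac{1}{58277}$ ($F = \frac{1}{71684 + 123 \left(-109\right)} = \frac{1}{71684 - 13407} = \frac{1}{58277} \approx 1.7159 \cdot 10^{-5}$)
$\frac{1}{F + U} = \frac{1}{\frac{1}{58277} + 2883} = \frac{1}{\frac{168012592}{58277}} = \frac{58277}{168012592}$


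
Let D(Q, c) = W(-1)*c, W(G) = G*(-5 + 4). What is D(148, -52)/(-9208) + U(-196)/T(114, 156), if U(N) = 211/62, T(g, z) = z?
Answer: 305729/11132472 ≈ 0.027463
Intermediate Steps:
W(G) = -G (W(G) = G*(-1) = -G)
U(N) = 211/62 (U(N) = 211*(1/62) = 211/62)
D(Q, c) = c (D(Q, c) = (-1*(-1))*c = 1*c = c)
D(148, -52)/(-9208) + U(-196)/T(114, 156) = -52/(-9208) + (211/62)/156 = -52*(-1/9208) + (211/62)*(1/156) = 13/2302 + 211/9672 = 305729/11132472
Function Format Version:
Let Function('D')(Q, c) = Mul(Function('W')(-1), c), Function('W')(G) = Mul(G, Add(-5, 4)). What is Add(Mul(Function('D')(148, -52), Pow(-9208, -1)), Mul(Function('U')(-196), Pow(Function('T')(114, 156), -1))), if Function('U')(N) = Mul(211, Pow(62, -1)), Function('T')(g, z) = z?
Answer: Rational(305729, 11132472) ≈ 0.027463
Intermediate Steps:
Function('W')(G) = Mul(-1, G) (Function('W')(G) = Mul(G, -1) = Mul(-1, G))
Function('U')(N) = Rational(211, 62) (Function('U')(N) = Mul(211, Rational(1, 62)) = Rational(211, 62))
Function('D')(Q, c) = c (Function('D')(Q, c) = Mul(Mul(-1, -1), c) = Mul(1, c) = c)
Add(Mul(Function('D')(148, -52), Pow(-9208, -1)), Mul(Function('U')(-196), Pow(Function('T')(114, 156), -1))) = Add(Mul(-52, Pow(-9208, -1)), Mul(Rational(211, 62), Pow(156, -1))) = Add(Mul(-52, Rational(-1, 9208)), Mul(Rational(211, 62), Rational(1, 156))) = Add(Rational(13, 2302), Rational(211, 9672)) = Rational(305729, 11132472)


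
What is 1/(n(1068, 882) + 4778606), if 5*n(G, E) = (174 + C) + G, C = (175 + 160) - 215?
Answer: 5/23894392 ≈ 2.0925e-7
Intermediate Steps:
C = 120 (C = 335 - 215 = 120)
n(G, E) = 294/5 + G/5 (n(G, E) = ((174 + 120) + G)/5 = (294 + G)/5 = 294/5 + G/5)
1/(n(1068, 882) + 4778606) = 1/((294/5 + (⅕)*1068) + 4778606) = 1/((294/5 + 1068/5) + 4778606) = 1/(1362/5 + 4778606) = 1/(23894392/5) = 5/23894392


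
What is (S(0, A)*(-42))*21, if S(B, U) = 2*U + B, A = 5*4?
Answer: -35280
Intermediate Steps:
A = 20
S(B, U) = B + 2*U
(S(0, A)*(-42))*21 = ((0 + 2*20)*(-42))*21 = ((0 + 40)*(-42))*21 = (40*(-42))*21 = -1680*21 = -35280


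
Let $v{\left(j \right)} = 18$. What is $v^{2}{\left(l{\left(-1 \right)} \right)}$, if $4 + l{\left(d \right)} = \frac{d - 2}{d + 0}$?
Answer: $324$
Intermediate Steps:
$l{\left(d \right)} = -4 + \frac{-2 + d}{d}$ ($l{\left(d \right)} = -4 + \frac{d - 2}{d + 0} = -4 + \frac{-2 + d}{d}$)
$v^{2}{\left(l{\left(-1 \right)} \right)} = 18^{2} = 324$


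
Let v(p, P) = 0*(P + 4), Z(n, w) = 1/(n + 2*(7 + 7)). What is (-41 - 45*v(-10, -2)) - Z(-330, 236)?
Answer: -12381/302 ≈ -40.997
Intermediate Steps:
Z(n, w) = 1/(28 + n) (Z(n, w) = 1/(n + 2*14) = 1/(n + 28) = 1/(28 + n))
v(p, P) = 0 (v(p, P) = 0*(4 + P) = 0)
(-41 - 45*v(-10, -2)) - Z(-330, 236) = (-41 - 45*0) - 1/(28 - 330) = (-41 + 0) - 1/(-302) = -41 - 1*(-1/302) = -41 + 1/302 = -12381/302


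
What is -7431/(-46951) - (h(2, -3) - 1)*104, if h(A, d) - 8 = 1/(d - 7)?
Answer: -168423033/234755 ≈ -717.44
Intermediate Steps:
h(A, d) = 8 + 1/(-7 + d) (h(A, d) = 8 + 1/(d - 7) = 8 + 1/(-7 + d))
-7431/(-46951) - (h(2, -3) - 1)*104 = -7431/(-46951) - ((-55 + 8*(-3))/(-7 - 3) - 1)*104 = -7431*(-1/46951) - ((-55 - 24)/(-10) - 1)*104 = 7431/46951 - (-⅒*(-79) - 1)*104 = 7431/46951 - (79/10 - 1)*104 = 7431/46951 - 69*104/10 = 7431/46951 - 1*3588/5 = 7431/46951 - 3588/5 = -168423033/234755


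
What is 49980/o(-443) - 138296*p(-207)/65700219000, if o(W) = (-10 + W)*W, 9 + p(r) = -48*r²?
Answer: 838405511001317/183120197898625 ≈ 4.5784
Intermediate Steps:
p(r) = -9 - 48*r²
o(W) = W*(-10 + W)
49980/o(-443) - 138296*p(-207)/65700219000 = 49980/((-443*(-10 - 443))) - 138296/(237250/(((-9 - 48*(-207)²)/276924))) = 49980/((-443*(-453))) - 138296/(237250/(((-9 - 48*42849)*(1/276924)))) = 49980/200679 - 138296/(237250/(((-9 - 2056752)*(1/276924)))) = 49980*(1/200679) - 138296/(237250/((-2056761*1/276924))) = 16660/66893 - 138296/(237250/(-685587/92308)) = 16660/66893 - 138296/(237250*(-92308/685587)) = 16660/66893 - 138296/(-21900073000/685587) = 16660/66893 - 138296*(-685587/21900073000) = 16660/66893 + 11851742469/2737509125 = 838405511001317/183120197898625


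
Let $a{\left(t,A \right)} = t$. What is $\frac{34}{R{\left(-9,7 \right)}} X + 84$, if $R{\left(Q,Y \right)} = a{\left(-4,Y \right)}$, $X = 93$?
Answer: $- \frac{1413}{2} \approx -706.5$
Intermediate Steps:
$R{\left(Q,Y \right)} = -4$
$\frac{34}{R{\left(-9,7 \right)}} X + 84 = \frac{34}{-4} \cdot 93 + 84 = 34 \left(- \frac{1}{4}\right) 93 + 84 = \left(- \frac{17}{2}\right) 93 + 84 = - \frac{1581}{2} + 84 = - \frac{1413}{2}$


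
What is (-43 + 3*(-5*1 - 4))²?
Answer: 4900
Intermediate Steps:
(-43 + 3*(-5*1 - 4))² = (-43 + 3*(-5 - 4))² = (-43 + 3*(-9))² = (-43 - 27)² = (-70)² = 4900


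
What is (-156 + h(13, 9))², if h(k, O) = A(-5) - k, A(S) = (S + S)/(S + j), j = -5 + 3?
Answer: 1375929/49 ≈ 28080.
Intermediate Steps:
j = -2
A(S) = 2*S/(-2 + S) (A(S) = (S + S)/(S - 2) = (2*S)/(-2 + S) = 2*S/(-2 + S))
h(k, O) = 10/7 - k (h(k, O) = 2*(-5)/(-2 - 5) - k = 2*(-5)/(-7) - k = 2*(-5)*(-⅐) - k = 10/7 - k)
(-156 + h(13, 9))² = (-156 + (10/7 - 1*13))² = (-156 + (10/7 - 13))² = (-156 - 81/7)² = (-1173/7)² = 1375929/49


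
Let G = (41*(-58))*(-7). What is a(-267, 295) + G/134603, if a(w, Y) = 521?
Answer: 244407/469 ≈ 521.12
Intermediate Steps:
G = 16646 (G = -2378*(-7) = 16646)
a(-267, 295) + G/134603 = 521 + 16646/134603 = 521 + 16646*(1/134603) = 521 + 58/469 = 244407/469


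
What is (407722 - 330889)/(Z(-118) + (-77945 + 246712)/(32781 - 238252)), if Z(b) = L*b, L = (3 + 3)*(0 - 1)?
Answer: 15786953343/145304701 ≈ 108.65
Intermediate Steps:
L = -6 (L = 6*(-1) = -6)
Z(b) = -6*b
(407722 - 330889)/(Z(-118) + (-77945 + 246712)/(32781 - 238252)) = (407722 - 330889)/(-6*(-118) + (-77945 + 246712)/(32781 - 238252)) = 76833/(708 + 168767/(-205471)) = 76833/(708 + 168767*(-1/205471)) = 76833/(708 - 168767/205471) = 76833/(145304701/205471) = 76833*(205471/145304701) = 15786953343/145304701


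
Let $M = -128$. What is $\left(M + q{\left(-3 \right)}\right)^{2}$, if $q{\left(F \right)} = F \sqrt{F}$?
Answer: $16357 + 768 i \sqrt{3} \approx 16357.0 + 1330.2 i$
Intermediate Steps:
$q{\left(F \right)} = F^{\frac{3}{2}}$
$\left(M + q{\left(-3 \right)}\right)^{2} = \left(-128 + \left(-3\right)^{\frac{3}{2}}\right)^{2} = \left(-128 - 3 i \sqrt{3}\right)^{2}$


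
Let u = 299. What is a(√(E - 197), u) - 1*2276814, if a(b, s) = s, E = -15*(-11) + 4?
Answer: -2276515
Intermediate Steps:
E = 169 (E = 165 + 4 = 169)
a(√(E - 197), u) - 1*2276814 = 299 - 1*2276814 = 299 - 2276814 = -2276515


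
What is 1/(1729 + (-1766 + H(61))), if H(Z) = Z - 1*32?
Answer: -⅛ ≈ -0.12500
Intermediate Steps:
H(Z) = -32 + Z (H(Z) = Z - 32 = -32 + Z)
1/(1729 + (-1766 + H(61))) = 1/(1729 + (-1766 + (-32 + 61))) = 1/(1729 + (-1766 + 29)) = 1/(1729 - 1737) = 1/(-8) = -⅛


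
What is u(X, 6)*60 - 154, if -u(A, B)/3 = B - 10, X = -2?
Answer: 566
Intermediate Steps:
u(A, B) = 30 - 3*B (u(A, B) = -3*(B - 10) = -3*(-10 + B) = 30 - 3*B)
u(X, 6)*60 - 154 = (30 - 3*6)*60 - 154 = (30 - 18)*60 - 154 = 12*60 - 154 = 720 - 154 = 566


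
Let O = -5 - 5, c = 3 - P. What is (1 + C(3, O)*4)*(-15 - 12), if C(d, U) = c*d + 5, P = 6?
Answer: 405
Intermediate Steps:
c = -3 (c = 3 - 1*6 = 3 - 6 = -3)
O = -10
C(d, U) = 5 - 3*d (C(d, U) = -3*d + 5 = 5 - 3*d)
(1 + C(3, O)*4)*(-15 - 12) = (1 + (5 - 3*3)*4)*(-15 - 12) = (1 + (5 - 9)*4)*(-27) = (1 - 4*4)*(-27) = (1 - 16)*(-27) = -15*(-27) = 405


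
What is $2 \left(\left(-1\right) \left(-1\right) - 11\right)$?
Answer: $-20$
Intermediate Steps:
$2 \left(\left(-1\right) \left(-1\right) - 11\right) = 2 \left(1 - 11\right) = 2 \left(-10\right) = -20$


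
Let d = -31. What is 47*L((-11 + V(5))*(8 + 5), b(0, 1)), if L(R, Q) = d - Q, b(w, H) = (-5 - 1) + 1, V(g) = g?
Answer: -1222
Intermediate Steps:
b(w, H) = -5 (b(w, H) = -6 + 1 = -5)
L(R, Q) = -31 - Q
47*L((-11 + V(5))*(8 + 5), b(0, 1)) = 47*(-31 - 1*(-5)) = 47*(-31 + 5) = 47*(-26) = -1222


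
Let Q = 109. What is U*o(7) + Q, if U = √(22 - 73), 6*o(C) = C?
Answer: 109 + 7*I*√51/6 ≈ 109.0 + 8.3317*I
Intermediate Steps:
o(C) = C/6
U = I*√51 (U = √(-51) = I*√51 ≈ 7.1414*I)
U*o(7) + Q = (I*√51)*((⅙)*7) + 109 = (I*√51)*(7/6) + 109 = 7*I*√51/6 + 109 = 109 + 7*I*√51/6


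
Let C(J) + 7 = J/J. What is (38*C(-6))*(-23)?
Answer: 5244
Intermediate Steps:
C(J) = -6 (C(J) = -7 + J/J = -7 + 1 = -6)
(38*C(-6))*(-23) = (38*(-6))*(-23) = -228*(-23) = 5244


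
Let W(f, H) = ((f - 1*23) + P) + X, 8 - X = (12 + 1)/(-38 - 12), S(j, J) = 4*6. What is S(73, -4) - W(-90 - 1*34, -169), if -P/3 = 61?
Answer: 17287/50 ≈ 345.74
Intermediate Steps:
P = -183 (P = -3*61 = -183)
S(j, J) = 24
X = 413/50 (X = 8 - (12 + 1)/(-38 - 12) = 8 - 13/(-50) = 8 - 13*(-1)/50 = 8 - 1*(-13/50) = 8 + 13/50 = 413/50 ≈ 8.2600)
W(f, H) = -9887/50 + f (W(f, H) = ((f - 1*23) - 183) + 413/50 = ((f - 23) - 183) + 413/50 = ((-23 + f) - 183) + 413/50 = (-206 + f) + 413/50 = -9887/50 + f)
S(73, -4) - W(-90 - 1*34, -169) = 24 - (-9887/50 + (-90 - 1*34)) = 24 - (-9887/50 + (-90 - 34)) = 24 - (-9887/50 - 124) = 24 - 1*(-16087/50) = 24 + 16087/50 = 17287/50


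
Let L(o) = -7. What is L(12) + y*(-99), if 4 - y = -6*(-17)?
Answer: 9695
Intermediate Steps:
y = -98 (y = 4 - (-6)*(-17) = 4 - 1*102 = 4 - 102 = -98)
L(12) + y*(-99) = -7 - 98*(-99) = -7 + 9702 = 9695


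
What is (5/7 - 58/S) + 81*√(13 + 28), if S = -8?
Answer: 223/28 + 81*√41 ≈ 526.62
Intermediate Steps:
(5/7 - 58/S) + 81*√(13 + 28) = (5/7 - 58/(-8)) + 81*√(13 + 28) = (5*(⅐) - 58*(-⅛)) + 81*√41 = (5/7 + 29/4) + 81*√41 = 223/28 + 81*√41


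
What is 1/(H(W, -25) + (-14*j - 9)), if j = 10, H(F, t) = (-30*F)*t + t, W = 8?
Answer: 1/5826 ≈ 0.00017164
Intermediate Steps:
H(F, t) = t - 30*F*t (H(F, t) = -30*F*t + t = t - 30*F*t)
1/(H(W, -25) + (-14*j - 9)) = 1/(-25*(1 - 30*8) + (-14*10 - 9)) = 1/(-25*(1 - 240) + (-140 - 9)) = 1/(-25*(-239) - 149) = 1/(5975 - 149) = 1/5826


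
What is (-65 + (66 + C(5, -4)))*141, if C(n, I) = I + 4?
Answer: 141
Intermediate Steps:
C(n, I) = 4 + I
(-65 + (66 + C(5, -4)))*141 = (-65 + (66 + (4 - 4)))*141 = (-65 + (66 + 0))*141 = (-65 + 66)*141 = 1*141 = 141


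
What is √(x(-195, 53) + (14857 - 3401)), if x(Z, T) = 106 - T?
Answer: √11509 ≈ 107.28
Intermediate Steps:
√(x(-195, 53) + (14857 - 3401)) = √((106 - 1*53) + (14857 - 3401)) = √((106 - 53) + 11456) = √(53 + 11456) = √11509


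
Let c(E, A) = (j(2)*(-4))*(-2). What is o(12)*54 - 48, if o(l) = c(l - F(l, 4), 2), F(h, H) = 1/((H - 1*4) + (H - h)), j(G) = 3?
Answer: 1248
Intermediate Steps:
F(h, H) = 1/(-4 - h + 2*H) (F(h, H) = 1/((H - 4) + (H - h)) = 1/((-4 + H) + (H - h)) = 1/(-4 - h + 2*H))
c(E, A) = 24 (c(E, A) = (3*(-4))*(-2) = -12*(-2) = 24)
o(l) = 24
o(12)*54 - 48 = 24*54 - 48 = 1296 - 48 = 1248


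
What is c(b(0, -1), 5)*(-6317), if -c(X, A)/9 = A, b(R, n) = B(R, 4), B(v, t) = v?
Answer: 284265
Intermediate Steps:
b(R, n) = R
c(X, A) = -9*A
c(b(0, -1), 5)*(-6317) = -9*5*(-6317) = -45*(-6317) = 284265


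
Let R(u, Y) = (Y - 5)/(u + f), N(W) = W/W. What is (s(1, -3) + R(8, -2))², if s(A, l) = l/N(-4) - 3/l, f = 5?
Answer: 1089/169 ≈ 6.4438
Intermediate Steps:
N(W) = 1
s(A, l) = l - 3/l (s(A, l) = l/1 - 3/l = l*1 - 3/l = l - 3/l)
R(u, Y) = (-5 + Y)/(5 + u) (R(u, Y) = (Y - 5)/(u + 5) = (-5 + Y)/(5 + u))
(s(1, -3) + R(8, -2))² = ((-3 - 3/(-3)) + (-5 - 2)/(5 + 8))² = ((-3 - 3*(-⅓)) - 7/13)² = ((-3 + 1) + (1/13)*(-7))² = (-2 - 7/13)² = (-33/13)² = 1089/169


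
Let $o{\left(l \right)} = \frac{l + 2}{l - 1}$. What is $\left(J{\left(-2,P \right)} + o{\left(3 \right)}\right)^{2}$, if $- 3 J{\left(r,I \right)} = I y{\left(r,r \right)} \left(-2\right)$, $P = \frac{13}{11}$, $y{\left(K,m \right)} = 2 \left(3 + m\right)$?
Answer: $\frac{72361}{4356} \approx 16.612$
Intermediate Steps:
$y{\left(K,m \right)} = 6 + 2 m$
$o{\left(l \right)} = \frac{2 + l}{-1 + l}$
$P = \frac{13}{11}$ ($P = 13 \cdot \frac{1}{11} = \frac{13}{11} \approx 1.1818$)
$J{\left(r,I \right)} = \frac{2 I \left(6 + 2 r\right)}{3}$ ($J{\left(r,I \right)} = - \frac{I \left(6 + 2 r\right) \left(-2\right)}{3} = - \frac{\left(-2\right) I \left(6 + 2 r\right)}{3} = \frac{2 I \left(6 + 2 r\right)}{3}$)
$\left(J{\left(-2,P \right)} + o{\left(3 \right)}\right)^{2} = \left(\frac{4}{3} \cdot \frac{13}{11} \left(3 - 2\right) + \frac{2 + 3}{-1 + 3}\right)^{2} = \left(\frac{4}{3} \cdot \frac{13}{11} \cdot 1 + \frac{1}{2} \cdot 5\right)^{2} = \left(\frac{52}{33} + \frac{1}{2} \cdot 5\right)^{2} = \left(\frac{52}{33} + \frac{5}{2}\right)^{2} = \left(\frac{269}{66}\right)^{2} = \frac{72361}{4356}$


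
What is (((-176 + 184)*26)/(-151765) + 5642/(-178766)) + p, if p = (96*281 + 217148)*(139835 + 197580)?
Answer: 159625906294940548853/1937887285 ≈ 8.2371e+10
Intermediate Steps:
p = 82371099460 (p = (26976 + 217148)*337415 = 244124*337415 = 82371099460)
(((-176 + 184)*26)/(-151765) + 5642/(-178766)) + p = (((-176 + 184)*26)/(-151765) + 5642/(-178766)) + 82371099460 = ((8*26)*(-1/151765) + 5642*(-1/178766)) + 82371099460 = (208*(-1/151765) - 403/12769) + 82371099460 = (-208/151765 - 403/12769) + 82371099460 = -63817247/1937887285 + 82371099460 = 159625906294940548853/1937887285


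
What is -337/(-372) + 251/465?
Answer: 2689/1860 ≈ 1.4457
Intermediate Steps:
-337/(-372) + 251/465 = -337*(-1/372) + 251*(1/465) = 337/372 + 251/465 = 2689/1860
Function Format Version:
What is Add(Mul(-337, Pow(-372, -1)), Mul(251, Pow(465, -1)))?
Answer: Rational(2689, 1860) ≈ 1.4457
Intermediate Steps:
Add(Mul(-337, Pow(-372, -1)), Mul(251, Pow(465, -1))) = Add(Mul(-337, Rational(-1, 372)), Mul(251, Rational(1, 465))) = Add(Rational(337, 372), Rational(251, 465)) = Rational(2689, 1860)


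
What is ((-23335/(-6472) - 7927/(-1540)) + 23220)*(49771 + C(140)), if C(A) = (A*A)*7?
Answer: 10821797017907431/2491720 ≈ 4.3431e+9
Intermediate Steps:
C(A) = 7*A² (C(A) = A²*7 = 7*A²)
((-23335/(-6472) - 7927/(-1540)) + 23220)*(49771 + C(140)) = ((-23335/(-6472) - 7927/(-1540)) + 23220)*(49771 + 7*140²) = ((-23335*(-1/6472) - 7927*(-1/1540)) + 23220)*(49771 + 7*19600) = ((23335/6472 + 7927/1540) + 23220)*(49771 + 137200) = (21809861/2491720 + 23220)*186971 = (57879548261/2491720)*186971 = 10821797017907431/2491720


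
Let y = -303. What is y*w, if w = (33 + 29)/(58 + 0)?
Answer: -9393/29 ≈ -323.90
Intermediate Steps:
w = 31/29 (w = 62/58 = 62*(1/58) = 31/29 ≈ 1.0690)
y*w = -303*31/29 = -9393/29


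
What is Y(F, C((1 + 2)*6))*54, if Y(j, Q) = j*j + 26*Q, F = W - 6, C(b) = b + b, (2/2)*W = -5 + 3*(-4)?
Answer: 79110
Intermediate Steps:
W = -17 (W = -5 + 3*(-4) = -5 - 12 = -17)
C(b) = 2*b
F = -23 (F = -17 - 6 = -23)
Y(j, Q) = j² + 26*Q
Y(F, C((1 + 2)*6))*54 = ((-23)² + 26*(2*((1 + 2)*6)))*54 = (529 + 26*(2*(3*6)))*54 = (529 + 26*(2*18))*54 = (529 + 26*36)*54 = (529 + 936)*54 = 1465*54 = 79110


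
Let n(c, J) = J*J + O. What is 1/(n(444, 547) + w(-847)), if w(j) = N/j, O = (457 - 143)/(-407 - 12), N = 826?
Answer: 50699/15169509655 ≈ 3.3422e-6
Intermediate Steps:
O = -314/419 (O = 314/(-419) = 314*(-1/419) = -314/419 ≈ -0.74940)
n(c, J) = -314/419 + J**2 (n(c, J) = J*J - 314/419 = J**2 - 314/419 = -314/419 + J**2)
w(j) = 826/j
1/(n(444, 547) + w(-847)) = 1/((-314/419 + 547**2) + 826/(-847)) = 1/((-314/419 + 299209) + 826*(-1/847)) = 1/(125368257/419 - 118/121) = 1/(15169509655/50699) = 50699/15169509655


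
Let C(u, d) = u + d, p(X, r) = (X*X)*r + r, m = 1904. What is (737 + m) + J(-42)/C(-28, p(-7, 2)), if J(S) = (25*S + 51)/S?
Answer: 295829/112 ≈ 2641.3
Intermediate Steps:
p(X, r) = r + r*X² (p(X, r) = X²*r + r = r*X² + r = r + r*X²)
J(S) = (51 + 25*S)/S
C(u, d) = d + u
(737 + m) + J(-42)/C(-28, p(-7, 2)) = (737 + 1904) + (25 + 51/(-42))/(2*(1 + (-7)²) - 28) = 2641 + (25 + 51*(-1/42))/(2*(1 + 49) - 28) = 2641 + (25 - 17/14)/(2*50 - 28) = 2641 + 333/(14*(100 - 28)) = 2641 + (333/14)/72 = 2641 + (333/14)*(1/72) = 2641 + 37/112 = 295829/112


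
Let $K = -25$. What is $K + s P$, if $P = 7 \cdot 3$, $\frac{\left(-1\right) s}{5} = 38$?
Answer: $-4015$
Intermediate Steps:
$s = -190$ ($s = \left(-5\right) 38 = -190$)
$P = 21$
$K + s P = -25 - 3990 = -4015$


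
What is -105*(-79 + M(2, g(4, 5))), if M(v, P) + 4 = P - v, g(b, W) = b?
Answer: 8505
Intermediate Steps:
M(v, P) = -4 + P - v (M(v, P) = -4 + (P - v) = -4 + P - v)
-105*(-79 + M(2, g(4, 5))) = -105*(-79 + (-4 + 4 - 1*2)) = -105*(-79 + (-4 + 4 - 2)) = -105*(-79 - 2) = -105*(-81) = 8505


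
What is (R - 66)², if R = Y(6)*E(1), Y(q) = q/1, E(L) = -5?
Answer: 9216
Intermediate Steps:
Y(q) = q (Y(q) = q*1 = q)
R = -30 (R = 6*(-5) = -30)
(R - 66)² = (-30 - 66)² = (-96)² = 9216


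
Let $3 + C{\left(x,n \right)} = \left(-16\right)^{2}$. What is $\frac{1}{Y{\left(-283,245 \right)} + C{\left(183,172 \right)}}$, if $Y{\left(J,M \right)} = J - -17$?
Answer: $- \frac{1}{13} \approx -0.076923$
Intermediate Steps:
$C{\left(x,n \right)} = 253$ ($C{\left(x,n \right)} = -3 + \left(-16\right)^{2} = -3 + 256 = 253$)
$Y{\left(J,M \right)} = 17 + J$ ($Y{\left(J,M \right)} = J + 17 = 17 + J$)
$\frac{1}{Y{\left(-283,245 \right)} + C{\left(183,172 \right)}} = \frac{1}{\left(17 - 283\right) + 253} = \frac{1}{-266 + 253} = \frac{1}{-13} = - \frac{1}{13}$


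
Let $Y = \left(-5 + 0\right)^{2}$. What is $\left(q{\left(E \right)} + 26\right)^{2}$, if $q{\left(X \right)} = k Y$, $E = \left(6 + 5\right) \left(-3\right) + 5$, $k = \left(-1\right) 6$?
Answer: $15376$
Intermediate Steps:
$k = -6$
$E = -28$ ($E = 11 \left(-3\right) + 5 = -33 + 5 = -28$)
$Y = 25$ ($Y = \left(-5\right)^{2} = 25$)
$q{\left(X \right)} = -150$ ($q{\left(X \right)} = \left(-6\right) 25 = -150$)
$\left(q{\left(E \right)} + 26\right)^{2} = \left(-150 + 26\right)^{2} = \left(-124\right)^{2} = 15376$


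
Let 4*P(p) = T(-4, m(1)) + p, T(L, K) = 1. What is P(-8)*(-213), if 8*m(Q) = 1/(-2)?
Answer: 1491/4 ≈ 372.75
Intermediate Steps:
m(Q) = -1/16 (m(Q) = (⅛)/(-2) = (⅛)*(-½) = -1/16)
P(p) = ¼ + p/4 (P(p) = (1 + p)/4 = ¼ + p/4)
P(-8)*(-213) = (¼ + (¼)*(-8))*(-213) = (¼ - 2)*(-213) = -7/4*(-213) = 1491/4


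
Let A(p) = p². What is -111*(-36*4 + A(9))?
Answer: 6993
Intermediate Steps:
-111*(-36*4 + A(9)) = -111*(-36*4 + 9²) = -111*(-144 + 81) = -111*(-63) = 6993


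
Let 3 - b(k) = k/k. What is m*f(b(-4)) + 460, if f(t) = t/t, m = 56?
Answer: 516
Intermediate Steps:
b(k) = 2 (b(k) = 3 - k/k = 3 - 1*1 = 3 - 1 = 2)
f(t) = 1
m*f(b(-4)) + 460 = 56*1 + 460 = 56 + 460 = 516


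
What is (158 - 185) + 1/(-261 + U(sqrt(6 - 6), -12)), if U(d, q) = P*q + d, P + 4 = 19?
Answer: -11908/441 ≈ -27.002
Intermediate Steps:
P = 15 (P = -4 + 19 = 15)
U(d, q) = d + 15*q (U(d, q) = 15*q + d = d + 15*q)
(158 - 185) + 1/(-261 + U(sqrt(6 - 6), -12)) = (158 - 185) + 1/(-261 + (sqrt(6 - 6) + 15*(-12))) = -27 + 1/(-261 + (sqrt(0) - 180)) = -27 + 1/(-261 + (0 - 180)) = -27 + 1/(-261 - 180) = -27 + 1/(-441) = -27 - 1/441 = -11908/441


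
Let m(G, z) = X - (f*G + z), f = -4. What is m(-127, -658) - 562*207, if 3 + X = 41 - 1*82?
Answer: -116228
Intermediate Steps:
X = -44 (X = -3 + (41 - 1*82) = -3 + (41 - 82) = -3 - 41 = -44)
m(G, z) = -44 - z + 4*G (m(G, z) = -44 - (-4*G + z) = -44 - (z - 4*G) = -44 + (-z + 4*G) = -44 - z + 4*G)
m(-127, -658) - 562*207 = (-44 - 1*(-658) + 4*(-127)) - 562*207 = (-44 + 658 - 508) - 116334 = 106 - 116334 = -116228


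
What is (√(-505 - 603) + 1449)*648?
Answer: 938952 + 1296*I*√277 ≈ 9.3895e+5 + 21570.0*I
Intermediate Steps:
(√(-505 - 603) + 1449)*648 = (√(-1108) + 1449)*648 = (2*I*√277 + 1449)*648 = (1449 + 2*I*√277)*648 = 938952 + 1296*I*√277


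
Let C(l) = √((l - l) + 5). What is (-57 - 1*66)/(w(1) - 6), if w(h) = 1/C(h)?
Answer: 3690/179 + 123*√5/179 ≈ 22.151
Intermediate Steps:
C(l) = √5 (C(l) = √(0 + 5) = √5)
w(h) = √5/5 (w(h) = 1/(√5) = √5/5)
(-57 - 1*66)/(w(1) - 6) = (-57 - 1*66)/(√5/5 - 6) = (-57 - 66)/(-6 + √5/5) = -123/(-6 + √5/5)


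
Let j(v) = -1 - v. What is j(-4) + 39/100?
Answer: 339/100 ≈ 3.3900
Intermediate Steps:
j(-4) + 39/100 = (-1 - 1*(-4)) + 39/100 = (-1 + 4) + (1/100)*39 = 3 + 39/100 = 339/100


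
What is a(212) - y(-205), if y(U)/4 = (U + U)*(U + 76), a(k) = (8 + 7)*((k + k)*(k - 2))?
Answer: 1124040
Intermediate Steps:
a(k) = 30*k*(-2 + k) (a(k) = 15*((2*k)*(-2 + k)) = 15*(2*k*(-2 + k)) = 30*k*(-2 + k))
y(U) = 8*U*(76 + U) (y(U) = 4*((U + U)*(U + 76)) = 4*((2*U)*(76 + U)) = 4*(2*U*(76 + U)) = 8*U*(76 + U))
a(212) - y(-205) = 30*212*(-2 + 212) - 8*(-205)*(76 - 205) = 30*212*210 - 8*(-205)*(-129) = 1335600 - 1*211560 = 1335600 - 211560 = 1124040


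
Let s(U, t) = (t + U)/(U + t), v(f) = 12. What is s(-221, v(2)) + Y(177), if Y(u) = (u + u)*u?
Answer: 62659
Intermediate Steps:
s(U, t) = 1 (s(U, t) = (U + t)/(U + t) = 1)
Y(u) = 2*u² (Y(u) = (2*u)*u = 2*u²)
s(-221, v(2)) + Y(177) = 1 + 2*177² = 1 + 2*31329 = 1 + 62658 = 62659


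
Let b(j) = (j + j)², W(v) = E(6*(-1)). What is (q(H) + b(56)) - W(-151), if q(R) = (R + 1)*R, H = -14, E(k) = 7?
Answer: 12719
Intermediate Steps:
W(v) = 7
b(j) = 4*j² (b(j) = (2*j)² = 4*j²)
q(R) = R*(1 + R) (q(R) = (1 + R)*R = R*(1 + R))
(q(H) + b(56)) - W(-151) = (-14*(1 - 14) + 4*56²) - 1*7 = (-14*(-13) + 4*3136) - 7 = (182 + 12544) - 7 = 12726 - 7 = 12719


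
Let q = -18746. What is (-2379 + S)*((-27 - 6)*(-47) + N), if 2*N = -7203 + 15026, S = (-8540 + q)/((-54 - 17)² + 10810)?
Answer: -412274703875/31702 ≈ -1.3005e+7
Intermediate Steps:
S = -27286/15851 (S = (-8540 - 18746)/((-54 - 17)² + 10810) = -27286/((-71)² + 10810) = -27286/(5041 + 10810) = -27286/15851 ≈ -1.7214)
N = 7823/2 (N = (-7203 + 15026)/2 = (½)*7823 = 7823/2 ≈ 3911.5)
(-2379 + S)*((-27 - 6)*(-47) + N) = (-2379 - 27286/15851)*((-27 - 6)*(-47) + 7823/2) = -37736815*(-33*(-47) + 7823/2)/15851 = -37736815*(1551 + 7823/2)/15851 = -37736815/15851*10925/2 = -412274703875/31702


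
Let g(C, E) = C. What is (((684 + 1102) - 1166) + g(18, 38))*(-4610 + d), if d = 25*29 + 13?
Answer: -2470336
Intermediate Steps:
d = 738 (d = 725 + 13 = 738)
(((684 + 1102) - 1166) + g(18, 38))*(-4610 + d) = (((684 + 1102) - 1166) + 18)*(-4610 + 738) = ((1786 - 1166) + 18)*(-3872) = (620 + 18)*(-3872) = 638*(-3872) = -2470336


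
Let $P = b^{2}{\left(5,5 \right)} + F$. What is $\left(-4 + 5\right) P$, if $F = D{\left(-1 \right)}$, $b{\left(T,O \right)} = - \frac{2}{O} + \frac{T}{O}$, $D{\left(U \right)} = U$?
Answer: $- \frac{16}{25} \approx -0.64$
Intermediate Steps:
$F = -1$
$P = - \frac{16}{25}$ ($P = \left(\frac{-2 + 5}{5}\right)^{2} - 1 = \left(\frac{1}{5} \cdot 3\right)^{2} - 1 = \left(\frac{3}{5}\right)^{2} - 1 = \frac{9}{25} - 1 = - \frac{16}{25} \approx -0.64$)
$\left(-4 + 5\right) P = \left(-4 + 5\right) \left(- \frac{16}{25}\right) = 1 \left(- \frac{16}{25}\right) = - \frac{16}{25}$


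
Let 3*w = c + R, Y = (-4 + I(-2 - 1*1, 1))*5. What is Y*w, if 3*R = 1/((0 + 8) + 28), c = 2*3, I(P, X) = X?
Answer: -3245/108 ≈ -30.046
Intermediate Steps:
c = 6
R = 1/108 (R = 1/(3*((0 + 8) + 28)) = 1/(3*(8 + 28)) = (1/3)/36 = (1/3)*(1/36) = 1/108 ≈ 0.0092593)
Y = -15 (Y = (-4 + 1)*5 = -3*5 = -15)
w = 649/324 (w = (6 + 1/108)/3 = (1/3)*(649/108) = 649/324 ≈ 2.0031)
Y*w = -15*649/324 = -3245/108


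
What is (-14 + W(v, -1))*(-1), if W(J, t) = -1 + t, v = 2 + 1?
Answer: 16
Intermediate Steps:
v = 3
(-14 + W(v, -1))*(-1) = (-14 + (-1 - 1))*(-1) = (-14 - 2)*(-1) = -16*(-1) = 16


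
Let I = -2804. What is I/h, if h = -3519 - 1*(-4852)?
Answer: -2804/1333 ≈ -2.1035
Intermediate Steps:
h = 1333 (h = -3519 + 4852 = 1333)
I/h = -2804/1333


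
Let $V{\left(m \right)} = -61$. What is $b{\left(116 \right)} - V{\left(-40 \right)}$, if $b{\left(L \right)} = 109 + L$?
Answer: $286$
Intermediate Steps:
$b{\left(116 \right)} - V{\left(-40 \right)} = \left(109 + 116\right) - -61 = 225 + 61 = 286$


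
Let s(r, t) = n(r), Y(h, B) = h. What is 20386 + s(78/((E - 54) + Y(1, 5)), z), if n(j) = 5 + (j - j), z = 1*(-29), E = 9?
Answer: 20391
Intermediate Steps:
z = -29
n(j) = 5 (n(j) = 5 + 0 = 5)
s(r, t) = 5
20386 + s(78/((E - 54) + Y(1, 5)), z) = 20386 + 5 = 20391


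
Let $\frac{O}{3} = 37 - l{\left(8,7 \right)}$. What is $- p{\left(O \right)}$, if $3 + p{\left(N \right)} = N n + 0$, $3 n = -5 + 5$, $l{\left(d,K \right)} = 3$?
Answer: $3$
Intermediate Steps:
$n = 0$ ($n = \frac{-5 + 5}{3} = \frac{1}{3} \cdot 0 = 0$)
$O = 102$ ($O = 3 \left(37 - 3\right) = 3 \cdot 34 = 102$)
$p{\left(N \right)} = -3$ ($p{\left(N \right)} = -3 + \left(N 0 + 0\right) = -3 + \left(0 + 0\right) = -3 + 0 = -3$)
$- p{\left(O \right)} = \left(-1\right) \left(-3\right) = 3$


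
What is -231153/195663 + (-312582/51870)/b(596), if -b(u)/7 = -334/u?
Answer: -137786745037/50701827085 ≈ -2.7176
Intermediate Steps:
b(u) = 2338/u (b(u) = -(-2338)/u = 2338/u)
-231153/195663 + (-312582/51870)/b(596) = -231153/195663 + (-312582/51870)/((2338/596)) = -231153*1/195663 + (-312582*1/51870)/((2338*(1/596))) = -5927/5017 - 52097/(8645*1169/298) = -5927/5017 - 52097/8645*298/1169 = -5927/5017 - 15524906/10106005 = -137786745037/50701827085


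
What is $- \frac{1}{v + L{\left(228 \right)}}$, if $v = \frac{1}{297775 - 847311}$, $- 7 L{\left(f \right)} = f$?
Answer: $\frac{3846752}{125294215} \approx 0.030702$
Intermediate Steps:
$L{\left(f \right)} = - \frac{f}{7}$
$v = - \frac{1}{549536}$ ($v = \frac{1}{-549536} = - \frac{1}{549536} \approx -1.8197 \cdot 10^{-6}$)
$- \frac{1}{v + L{\left(228 \right)}} = - \frac{1}{- \frac{1}{549536} - \frac{228}{7}} = - \frac{1}{- \frac{125294215}{3846752}} = \left(-1\right) \left(- \frac{3846752}{125294215}\right) = \frac{3846752}{125294215}$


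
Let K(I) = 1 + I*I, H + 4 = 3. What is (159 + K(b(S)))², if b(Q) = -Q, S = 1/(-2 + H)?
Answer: 2076481/81 ≈ 25636.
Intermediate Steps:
H = -1 (H = -4 + 3 = -1)
S = -⅓ (S = 1/(-2 - 1) = 1/(-3) = -⅓ ≈ -0.33333)
K(I) = 1 + I²
(159 + K(b(S)))² = (159 + (1 + (-1*(-⅓))²))² = (159 + (1 + (⅓)²))² = (159 + (1 + ⅑))² = (159 + 10/9)² = (1441/9)² = 2076481/81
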